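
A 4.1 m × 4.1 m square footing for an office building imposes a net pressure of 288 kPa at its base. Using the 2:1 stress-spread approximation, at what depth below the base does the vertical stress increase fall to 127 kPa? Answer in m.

z ≈ 2.07 m

2:1 spreading — at depth z the loaded area has grown by z in each plan dimension:
qB²/(B+z)² = Δσ_z ⇒ z = B(√(q/Δσ_z) − 1) = 4.1×(√(288/127) − 1) = 2.074 m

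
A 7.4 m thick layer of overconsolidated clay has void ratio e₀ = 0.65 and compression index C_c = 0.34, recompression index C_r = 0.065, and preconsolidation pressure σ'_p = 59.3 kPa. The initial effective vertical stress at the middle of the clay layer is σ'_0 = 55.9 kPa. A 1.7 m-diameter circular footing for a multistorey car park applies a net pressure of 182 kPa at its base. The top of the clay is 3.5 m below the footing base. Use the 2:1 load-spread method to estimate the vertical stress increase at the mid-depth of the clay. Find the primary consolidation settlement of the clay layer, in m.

Mid-depth of clay below the footing base: z = 3.5 + 7.4/2 = 7.2 m.
Stress increase at mid-clay by the 2:1 spreading method:
Δσ ≈ qD²/(D+z)² = 182×1.7²/(1.7+7.2)² = 6.6403 kPa
Final effective stress: σ'_f = 55.9 + 6.6403 = 62.54 kPa.
σ'_f = 62.54 > σ'_p = 59.3 kPa, so the stress path crosses the preconsolidation pressure — recompression up to σ'_p, then virgin compression beyond:
S_c = H/(1+e₀)·[C_r·log₁₀(σ'_p/σ'_0) + C_c·log₁₀(σ'_f/σ'_p)]
    = 7.4/1.65 × [0.065×log₁₀(59.3/55.9) + 0.34×log₁₀(62.54/59.3)]
    = 4.4848 × [0.0016668 + 0.0078551] = 0.0427 m

S_c ≈ 0.0427 m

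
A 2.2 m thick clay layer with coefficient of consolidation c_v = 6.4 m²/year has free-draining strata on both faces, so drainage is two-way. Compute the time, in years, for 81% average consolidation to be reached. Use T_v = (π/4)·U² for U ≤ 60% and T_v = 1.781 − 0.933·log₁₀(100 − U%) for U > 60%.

t ≈ 0.111 years

Drainage path length: H_d = H/2 = 1.1 m (double drainage).
U > 60%: T_v = 1.781 − 0.933·log₁₀(100 − 81) = 0.58792.
t = T_v·H_d²/c_v = 0.58792×1.1²/6.4 = 0.1112 years.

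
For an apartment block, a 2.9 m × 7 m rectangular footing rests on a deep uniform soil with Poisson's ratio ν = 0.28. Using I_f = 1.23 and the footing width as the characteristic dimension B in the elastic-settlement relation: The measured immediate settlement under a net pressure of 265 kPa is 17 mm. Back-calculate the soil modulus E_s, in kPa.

E_s ≈ 51200 kPa

S_e = q·B·(1−ν²)/E_s · I_f  ⇒  E_s = q·B·(1−ν²)·I_f / S_e.
E_s = 265 × 2.9 × 0.9216 × 1.23 / 0.017 = 51240 kPa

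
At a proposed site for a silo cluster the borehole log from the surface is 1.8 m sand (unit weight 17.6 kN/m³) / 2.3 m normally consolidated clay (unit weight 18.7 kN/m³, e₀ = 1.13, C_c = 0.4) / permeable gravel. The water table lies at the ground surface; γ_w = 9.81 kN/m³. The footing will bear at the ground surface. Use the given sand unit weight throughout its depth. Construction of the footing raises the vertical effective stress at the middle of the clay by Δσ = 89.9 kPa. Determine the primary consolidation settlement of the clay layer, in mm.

S_c ≈ 291 mm

Mid-depth of clay below the ground surface: z = 1.8 + 2.3/2 = 2.95 m.
Total vertical stress at mid-clay: σ_v = 17.6×1.8 + 18.7×1.15 = 53.185 kPa.
Pore pressure: u = 9.81×(2.95 − 0) = 28.94 kPa.
Initial effective stress: σ'_0 = σ_v − u = 53.185 − 28.94 = 24.245 kPa.
Final effective stress: σ'_f = σ'_0 + Δσ = 24.245 + 89.9 = 114.15 kPa.
Normally consolidated clay, so the full stress increment lies on the virgin compression line:
S_c = C_c·H/(1+e₀)·log₁₀(σ'_f/σ'_0) = 0.4×2.3/(1+1.13)×log₁₀(114.15/24.245)
    = 0.43192 × 0.67285 = 0.2906 m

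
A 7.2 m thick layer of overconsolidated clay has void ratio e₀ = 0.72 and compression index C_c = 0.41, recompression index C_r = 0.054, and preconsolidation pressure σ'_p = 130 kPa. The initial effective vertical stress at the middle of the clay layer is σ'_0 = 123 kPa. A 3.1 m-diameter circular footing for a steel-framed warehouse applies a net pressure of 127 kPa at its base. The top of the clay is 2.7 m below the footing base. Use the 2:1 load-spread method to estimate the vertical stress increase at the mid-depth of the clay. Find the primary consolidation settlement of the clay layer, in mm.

S_c ≈ 43.5 mm

Mid-depth of clay below the footing base: z = 2.7 + 7.2/2 = 6.3 m.
Stress increase at mid-clay by the 2:1 spreading method:
Δσ ≈ qD²/(D+z)² = 127×3.1²/(3.1+6.3)² = 13.812 kPa
Final effective stress: σ'_f = 123 + 13.812 = 136.81 kPa.
σ'_f = 136.81 > σ'_p = 130 kPa, so the stress path crosses the preconsolidation pressure — recompression up to σ'_p, then virgin compression beyond:
S_c = H/(1+e₀)·[C_r·log₁₀(σ'_p/σ'_0) + C_c·log₁₀(σ'_f/σ'_p)]
    = 7.2/1.72 × [0.054×log₁₀(130/123) + 0.41×log₁₀(136.81/130)]
    = 4.186 × [0.0012981 + 0.0090915] = 0.04349 m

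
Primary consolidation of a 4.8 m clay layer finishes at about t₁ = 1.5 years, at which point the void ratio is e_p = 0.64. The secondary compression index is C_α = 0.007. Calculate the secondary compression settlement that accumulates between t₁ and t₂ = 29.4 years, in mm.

S_s ≈ 26.5 mm

Secondary compression: S_s = C_α·H/(1+e_p)·log₁₀(t₂/t₁)
S_s = 0.007×4.8/(1+0.64)×log₁₀(29.4/1.5)
    = 0.02049 × 1.292 = 0.02648 m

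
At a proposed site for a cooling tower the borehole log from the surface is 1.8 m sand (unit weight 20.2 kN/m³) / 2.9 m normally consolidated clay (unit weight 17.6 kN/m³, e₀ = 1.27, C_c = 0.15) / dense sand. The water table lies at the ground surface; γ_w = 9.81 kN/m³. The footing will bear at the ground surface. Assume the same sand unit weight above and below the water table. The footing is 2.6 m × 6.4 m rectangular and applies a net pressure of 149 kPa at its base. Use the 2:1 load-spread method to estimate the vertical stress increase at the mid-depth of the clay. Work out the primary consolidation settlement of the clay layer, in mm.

S_c ≈ 75.1 mm

Mid-depth of clay below the ground surface: z = 1.8 + 2.9/2 = 3.25 m.
Total vertical stress at mid-clay: σ_v = 20.2×1.8 + 17.6×1.45 = 61.88 kPa.
Pore pressure: u = 9.81×(3.25 − 0) = 31.883 kPa.
Initial effective stress: σ'_0 = σ_v − u = 61.88 − 31.883 = 29.997 kPa.
Stress increase at mid-clay by the 2:1 spreading method:
Δσ = qBL/((B+z)(L+z)) = 149×2.6×6.4/((2.6+3.25)(6.4+3.25)) = 43.919 kPa
Final effective stress: σ'_f = σ'_0 + Δσ = 29.997 + 43.919 = 73.916 kPa.
Normally consolidated clay, so the full stress increment lies on the virgin compression line:
S_c = C_c·H/(1+e₀)·log₁₀(σ'_f/σ'_0) = 0.15×2.9/(1+1.27)×log₁₀(73.916/29.997)
    = 0.19163 × 0.39166 = 0.07505 m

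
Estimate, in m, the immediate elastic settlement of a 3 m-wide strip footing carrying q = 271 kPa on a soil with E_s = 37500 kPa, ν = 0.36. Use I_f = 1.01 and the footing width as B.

Immediate (elastic) settlement: S_e = q·B·(1−ν²)/E_s · I_f.
S_e = 271 × 3 × (1 − 0.36²) / 37500 × 1.01
    = 271 × 3 × 0.8704 / 37500 × 1.01
    = 0.01906 m

S_e ≈ 0.0191 m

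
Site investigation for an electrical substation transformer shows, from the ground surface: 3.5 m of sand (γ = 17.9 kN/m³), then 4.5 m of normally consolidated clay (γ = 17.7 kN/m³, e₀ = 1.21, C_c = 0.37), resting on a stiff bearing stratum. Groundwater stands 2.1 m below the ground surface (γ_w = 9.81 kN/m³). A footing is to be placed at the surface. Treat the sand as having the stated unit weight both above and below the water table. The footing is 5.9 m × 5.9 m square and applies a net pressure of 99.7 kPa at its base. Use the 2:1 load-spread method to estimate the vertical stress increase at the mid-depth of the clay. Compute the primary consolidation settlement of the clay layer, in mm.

S_c ≈ 106 mm

Mid-depth of clay below the ground surface: z = 3.5 + 4.5/2 = 5.75 m.
Total vertical stress at mid-clay: σ_v = 17.9×3.5 + 17.7×2.25 = 102.47 kPa.
Pore pressure: u = 9.81×(5.75 − 2.1) = 35.806 kPa.
Initial effective stress: σ'_0 = σ_v − u = 102.47 − 35.806 = 66.664 kPa.
Stress increase at mid-clay by the 2:1 spreading method:
Δσ = qBL/((B+z)(L+z)) = 99.7×5.9×5.9/((5.9+5.75)(5.9+5.75)) = 25.571 kPa
Final effective stress: σ'_f = σ'_0 + Δσ = 66.664 + 25.571 = 92.235 kPa.
Normally consolidated clay, so the full stress increment lies on the virgin compression line:
S_c = C_c·H/(1+e₀)·log₁₀(σ'_f/σ'_0) = 0.37×4.5/(1+1.21)×log₁₀(92.235/66.664)
    = 0.75339 × 0.141 = 0.1062 m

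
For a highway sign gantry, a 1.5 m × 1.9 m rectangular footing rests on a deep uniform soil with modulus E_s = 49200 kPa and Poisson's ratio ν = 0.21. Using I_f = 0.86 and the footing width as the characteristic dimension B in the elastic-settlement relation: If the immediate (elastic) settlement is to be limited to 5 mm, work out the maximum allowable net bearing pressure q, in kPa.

S_e = q·B·(1−ν²)/E_s · I_f  ⇒  q = S_e·E_s / (B·(1−ν²)·I_f).
q = 0.005 × 49200 / (1.5 × 0.9559 × 0.86) = 199.5 kPa

q ≈ 199 kPa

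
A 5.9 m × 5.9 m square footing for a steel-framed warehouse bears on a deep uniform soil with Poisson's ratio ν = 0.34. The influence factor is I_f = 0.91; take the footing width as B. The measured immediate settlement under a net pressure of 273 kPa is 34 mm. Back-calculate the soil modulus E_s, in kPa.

S_e = q·B·(1−ν²)/E_s · I_f  ⇒  E_s = q·B·(1−ν²)·I_f / S_e.
E_s = 273 × 5.9 × 0.8844 × 0.91 / 0.034 = 38130 kPa

E_s ≈ 38100 kPa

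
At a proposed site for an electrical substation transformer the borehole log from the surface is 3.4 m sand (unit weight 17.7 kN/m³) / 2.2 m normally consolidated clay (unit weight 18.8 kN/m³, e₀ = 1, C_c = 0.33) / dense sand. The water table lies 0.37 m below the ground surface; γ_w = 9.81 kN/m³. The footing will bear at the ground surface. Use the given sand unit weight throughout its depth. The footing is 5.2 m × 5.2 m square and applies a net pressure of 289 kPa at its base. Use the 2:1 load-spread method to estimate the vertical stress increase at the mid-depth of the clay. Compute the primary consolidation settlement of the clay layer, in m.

Mid-depth of clay below the ground surface: z = 3.4 + 2.2/2 = 4.5 m.
Total vertical stress at mid-clay: σ_v = 17.7×3.4 + 18.8×1.1 = 80.86 kPa.
Pore pressure: u = 9.81×(4.5 − 0.37) = 40.515 kPa.
Initial effective stress: σ'_0 = σ_v − u = 80.86 − 40.515 = 40.345 kPa.
Stress increase at mid-clay by the 2:1 spreading method:
Δσ = qBL/((B+z)(L+z)) = 289×5.2×5.2/((5.2+4.5)(5.2+4.5)) = 83.054 kPa
Final effective stress: σ'_f = σ'_0 + Δσ = 40.345 + 83.054 = 123.4 kPa.
Normally consolidated clay, so the full stress increment lies on the virgin compression line:
S_c = C_c·H/(1+e₀)·log₁₀(σ'_f/σ'_0) = 0.33×2.2/(1+1)×log₁₀(123.4/40.345)
    = 0.363 × 0.48553 = 0.1762 m

S_c ≈ 0.176 m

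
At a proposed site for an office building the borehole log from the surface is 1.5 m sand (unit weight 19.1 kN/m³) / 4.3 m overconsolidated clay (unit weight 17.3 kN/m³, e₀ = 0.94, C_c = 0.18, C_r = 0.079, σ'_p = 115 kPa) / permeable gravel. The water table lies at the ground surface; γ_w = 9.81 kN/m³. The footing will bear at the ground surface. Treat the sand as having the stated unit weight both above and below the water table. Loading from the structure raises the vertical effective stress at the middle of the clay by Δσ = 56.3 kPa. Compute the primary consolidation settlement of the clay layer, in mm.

Mid-depth of clay below the ground surface: z = 1.5 + 4.3/2 = 3.65 m.
Total vertical stress at mid-clay: σ_v = 19.1×1.5 + 17.3×2.15 = 65.845 kPa.
Pore pressure: u = 9.81×(3.65 − 0) = 35.806 kPa.
Initial effective stress: σ'_0 = σ_v − u = 65.845 − 35.806 = 30.039 kPa.
Final effective stress: σ'_f = 30.039 + 56.3 = 86.339 kPa.
σ'_f = 86.339 ≤ σ'_p = 115 kPa, so the clay remains overconsolidated and only the recompression index applies:
S_c = C_r·H/(1+e₀)·log₁₀(σ'_f/σ'_0) = 0.079×4.3/1.94×log₁₀(86.339/30.039)
    = 0.1751 × 0.45852 = 0.08029 m

S_c ≈ 80.3 mm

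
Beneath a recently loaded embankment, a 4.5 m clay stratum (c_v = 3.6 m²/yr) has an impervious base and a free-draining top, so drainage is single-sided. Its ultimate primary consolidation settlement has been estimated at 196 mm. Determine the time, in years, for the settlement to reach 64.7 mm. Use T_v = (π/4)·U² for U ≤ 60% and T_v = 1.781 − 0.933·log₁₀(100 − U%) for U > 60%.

t ≈ 0.481 years

Drainage path length: H_d = H = 4.5 m (single drainage).
U = S(t)/S_ult = 64.7/196 = 0.3301.
U ≤ 60%: T_v = (π/4)·U² = (π/4)×0.3301² = 0.085583.
t = T_v·H_d²/c_v = 0.085583×4.5²/3.6 = 0.4814 years.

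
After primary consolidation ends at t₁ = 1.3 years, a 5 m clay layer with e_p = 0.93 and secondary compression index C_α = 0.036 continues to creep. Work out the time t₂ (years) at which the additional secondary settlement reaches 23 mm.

t₂ ≈ 2.29 years

S_s = C_α·H/(1+e_p)·log₁₀(t₂/t₁) ⇒ log₁₀(t₂/t₁) = S_s·(1+e_p)/(C_α·H).
log₁₀(t₂/t₁) = 0.023 × (1+0.93) / (0.036×5) = 0.2466
t₂ = t₁ × 10^0.2466 = 1.3 × 1.764 = 2.294 years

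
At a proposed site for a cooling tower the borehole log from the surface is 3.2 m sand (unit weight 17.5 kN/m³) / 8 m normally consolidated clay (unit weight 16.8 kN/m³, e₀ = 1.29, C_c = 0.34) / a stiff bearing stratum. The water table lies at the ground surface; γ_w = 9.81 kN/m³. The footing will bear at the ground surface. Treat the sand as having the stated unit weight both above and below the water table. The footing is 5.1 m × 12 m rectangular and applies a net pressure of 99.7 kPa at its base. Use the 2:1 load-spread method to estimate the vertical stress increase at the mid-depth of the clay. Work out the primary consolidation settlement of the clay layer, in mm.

S_c ≈ 206 mm

Mid-depth of clay below the ground surface: z = 3.2 + 8/2 = 7.2 m.
Total vertical stress at mid-clay: σ_v = 17.5×3.2 + 16.8×4 = 123.2 kPa.
Pore pressure: u = 9.81×(7.2 − 0) = 70.632 kPa.
Initial effective stress: σ'_0 = σ_v − u = 123.2 − 70.632 = 52.568 kPa.
Stress increase at mid-clay by the 2:1 spreading method:
Δσ = qBL/((B+z)(L+z)) = 99.7×5.1×12/((5.1+7.2)(12+7.2)) = 25.837 kPa
Final effective stress: σ'_f = σ'_0 + Δσ = 52.568 + 25.837 = 78.405 kPa.
Normally consolidated clay, so the full stress increment lies on the virgin compression line:
S_c = C_c·H/(1+e₀)·log₁₀(σ'_f/σ'_0) = 0.34×8/(1+1.29)×log₁₀(78.405/52.568)
    = 1.1878 × 0.17362 = 0.2062 m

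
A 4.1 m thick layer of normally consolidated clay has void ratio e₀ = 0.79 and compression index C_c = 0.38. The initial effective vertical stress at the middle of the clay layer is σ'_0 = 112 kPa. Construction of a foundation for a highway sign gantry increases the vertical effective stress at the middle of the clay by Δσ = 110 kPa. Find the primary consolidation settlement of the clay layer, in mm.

Final effective stress: σ'_f = σ'_0 + Δσ = 112 + 110 = 222 kPa.
Normally consolidated clay, so the full stress increment lies on the virgin compression line:
S_c = C_c·H/(1+e₀)·log₁₀(σ'_f/σ'_0) = 0.38×4.1/(1+0.79)×log₁₀(222/112)
    = 0.87039 × 0.29713 = 0.2586 m

S_c ≈ 259 mm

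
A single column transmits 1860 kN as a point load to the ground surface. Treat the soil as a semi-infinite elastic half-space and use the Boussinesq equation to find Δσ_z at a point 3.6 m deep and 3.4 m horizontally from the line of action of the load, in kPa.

Δσ_z ≈ 13.9 kPa

Boussinesq vertical stress below a point load on an elastic half-space:
Δσ_z = 3P/(2πz²) · [1 + (r/z)²]^(−5/2)
r/z = 3.4/3.6 = 0.94444; [1+(r/z)²]^(−5/2) = 0.2031.
Δσ_z = 3×1860/(2π×3.6²) × 0.2031 = 68.525 × 0.2031 = 13.92 kPa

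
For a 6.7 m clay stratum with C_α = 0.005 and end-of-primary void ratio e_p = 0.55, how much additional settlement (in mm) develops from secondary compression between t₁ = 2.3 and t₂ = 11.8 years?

Secondary compression: S_s = C_α·H/(1+e_p)·log₁₀(t₂/t₁)
S_s = 0.005×6.7/(1+0.55)×log₁₀(11.8/2.3)
    = 0.02161 × 0.7102 = 0.01535 m

S_s ≈ 15.3 mm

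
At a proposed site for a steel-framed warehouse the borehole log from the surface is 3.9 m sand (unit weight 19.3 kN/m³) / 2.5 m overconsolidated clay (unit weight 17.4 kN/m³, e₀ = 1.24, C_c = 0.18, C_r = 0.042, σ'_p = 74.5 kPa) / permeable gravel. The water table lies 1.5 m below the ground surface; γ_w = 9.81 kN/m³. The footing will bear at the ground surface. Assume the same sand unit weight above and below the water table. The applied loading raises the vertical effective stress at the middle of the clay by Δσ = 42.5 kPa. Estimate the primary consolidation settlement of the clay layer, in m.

Mid-depth of clay below the ground surface: z = 3.9 + 2.5/2 = 5.15 m.
Total vertical stress at mid-clay: σ_v = 19.3×3.9 + 17.4×1.25 = 97.02 kPa.
Pore pressure: u = 9.81×(5.15 − 1.5) = 35.806 kPa.
Initial effective stress: σ'_0 = σ_v − u = 97.02 − 35.806 = 61.214 kPa.
Final effective stress: σ'_f = 61.214 + 42.5 = 103.71 kPa.
σ'_f = 103.71 > σ'_p = 74.5 kPa, so the stress path crosses the preconsolidation pressure — recompression up to σ'_p, then virgin compression beyond:
S_c = H/(1+e₀)·[C_r·log₁₀(σ'_p/σ'_0) + C_c·log₁₀(σ'_f/σ'_p)]
    = 2.5/2.24 × [0.042×log₁₀(74.5/61.214) + 0.18×log₁₀(103.71/74.5)]
    = 1.1161 × [0.0035828 + 0.02586] = 0.03286 m

S_c ≈ 0.0329 m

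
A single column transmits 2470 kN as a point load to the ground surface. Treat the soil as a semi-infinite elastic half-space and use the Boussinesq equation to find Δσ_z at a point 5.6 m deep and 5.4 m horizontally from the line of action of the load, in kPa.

Δσ_z ≈ 7.27 kPa

Boussinesq vertical stress below a point load on an elastic half-space:
Δσ_z = 3P/(2πz²) · [1 + (r/z)²]^(−5/2)
r/z = 5.4/5.6 = 0.96429; [1+(r/z)²]^(−5/2) = 0.19328.
Δσ_z = 3×2470/(2π×5.6²) × 0.19328 = 37.606 × 0.19328 = 7.268 kPa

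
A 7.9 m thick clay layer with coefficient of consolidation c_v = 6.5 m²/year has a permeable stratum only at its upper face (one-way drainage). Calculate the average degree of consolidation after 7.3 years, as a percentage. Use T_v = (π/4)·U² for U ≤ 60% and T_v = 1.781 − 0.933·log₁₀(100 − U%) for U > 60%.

U ≈ 87.6 %

Drainage path length: H_d = H = 7.9 m (single drainage).
T_v = c_v·t/H_d² = 6.5×7.3/7.9² = 0.76029.
T_v = 0.76029 corresponds to the U > 60% branch:
U = 1 − 10^((1.781 − T_v)/0.933)/100 = 0.8758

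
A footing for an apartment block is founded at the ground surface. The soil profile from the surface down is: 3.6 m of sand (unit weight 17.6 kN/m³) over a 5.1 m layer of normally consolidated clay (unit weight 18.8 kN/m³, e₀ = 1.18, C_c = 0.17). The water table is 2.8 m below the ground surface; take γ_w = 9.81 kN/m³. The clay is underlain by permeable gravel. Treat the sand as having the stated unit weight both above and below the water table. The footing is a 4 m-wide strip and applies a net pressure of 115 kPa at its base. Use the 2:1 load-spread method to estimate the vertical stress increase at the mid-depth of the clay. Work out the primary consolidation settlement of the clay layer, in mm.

S_c ≈ 78.8 mm

Mid-depth of clay below the ground surface: z = 3.6 + 5.1/2 = 6.15 m.
Total vertical stress at mid-clay: σ_v = 17.6×3.6 + 18.8×2.55 = 111.3 kPa.
Pore pressure: u = 9.81×(6.15 − 2.8) = 32.864 kPa.
Initial effective stress: σ'_0 = σ_v − u = 111.3 − 32.864 = 78.436 kPa.
Stress increase at mid-clay by the 2:1 spreading method:
Δσ = qB/(B+z) = 115×4/(4+6.15) = 45.32 kPa
Final effective stress: σ'_f = σ'_0 + Δσ = 78.436 + 45.32 = 123.76 kPa.
Normally consolidated clay, so the full stress increment lies on the virgin compression line:
S_c = C_c·H/(1+e₀)·log₁₀(σ'_f/σ'_0) = 0.17×5.1/(1+1.18)×log₁₀(123.76/78.436)
    = 0.39771 × 0.19806 = 0.07877 m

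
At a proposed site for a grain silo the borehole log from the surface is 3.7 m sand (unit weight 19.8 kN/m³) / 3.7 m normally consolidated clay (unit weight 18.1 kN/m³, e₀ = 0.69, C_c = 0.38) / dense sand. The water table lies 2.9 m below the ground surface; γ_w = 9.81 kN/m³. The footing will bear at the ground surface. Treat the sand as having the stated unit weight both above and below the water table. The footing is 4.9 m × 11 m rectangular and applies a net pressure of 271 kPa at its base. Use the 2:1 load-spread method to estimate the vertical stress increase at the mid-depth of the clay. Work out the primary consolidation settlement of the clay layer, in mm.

S_c ≈ 259 mm

Mid-depth of clay below the ground surface: z = 3.7 + 3.7/2 = 5.55 m.
Total vertical stress at mid-clay: σ_v = 19.8×3.7 + 18.1×1.85 = 106.75 kPa.
Pore pressure: u = 9.81×(5.55 − 2.9) = 25.997 kPa.
Initial effective stress: σ'_0 = σ_v − u = 106.75 − 25.997 = 80.753 kPa.
Stress increase at mid-clay by the 2:1 spreading method:
Δσ = qBL/((B+z)(L+z)) = 271×4.9×11/((4.9+5.55)(11+5.55)) = 84.459 kPa
Final effective stress: σ'_f = σ'_0 + Δσ = 80.753 + 84.459 = 165.21 kPa.
Normally consolidated clay, so the full stress increment lies on the virgin compression line:
S_c = C_c·H/(1+e₀)·log₁₀(σ'_f/σ'_0) = 0.38×3.7/(1+0.69)×log₁₀(165.21/80.753)
    = 0.83195 × 0.31088 = 0.2586 m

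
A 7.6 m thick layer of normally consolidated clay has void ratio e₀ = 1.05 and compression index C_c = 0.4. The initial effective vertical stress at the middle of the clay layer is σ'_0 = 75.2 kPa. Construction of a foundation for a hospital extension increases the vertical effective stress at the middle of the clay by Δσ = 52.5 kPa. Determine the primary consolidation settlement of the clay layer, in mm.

S_c ≈ 341 mm

Final effective stress: σ'_f = σ'_0 + Δσ = 75.2 + 52.5 = 127.7 kPa.
Normally consolidated clay, so the full stress increment lies on the virgin compression line:
S_c = C_c·H/(1+e₀)·log₁₀(σ'_f/σ'_0) = 0.4×7.6/(1+1.05)×log₁₀(127.7/75.2)
    = 1.4829 × 0.22997 = 0.341 m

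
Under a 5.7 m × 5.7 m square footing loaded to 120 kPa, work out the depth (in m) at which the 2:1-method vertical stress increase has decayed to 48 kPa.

z ≈ 3.31 m

2:1 spreading — at depth z the loaded area has grown by z in each plan dimension:
qB²/(B+z)² = Δσ_z ⇒ z = B(√(q/Δσ_z) − 1) = 5.7×(√(120/48) − 1) = 3.312 m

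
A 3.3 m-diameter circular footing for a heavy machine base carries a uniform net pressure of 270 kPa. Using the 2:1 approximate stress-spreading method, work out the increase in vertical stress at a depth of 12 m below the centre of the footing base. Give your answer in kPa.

By the 2:1 method the load spreads at 1 horizontal : 2 vertical, so at depth z the loaded area has grown by z in each plan dimension:
Δσ ≈ qD²/(D+z)² = 270×3.3²/(3.3+12)² = 12.561 kPa

Δσ_z ≈ 12.6 kPa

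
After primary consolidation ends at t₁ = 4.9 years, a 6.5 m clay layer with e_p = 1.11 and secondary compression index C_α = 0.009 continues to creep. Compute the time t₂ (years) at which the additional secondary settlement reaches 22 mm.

S_s = C_α·H/(1+e_p)·log₁₀(t₂/t₁) ⇒ log₁₀(t₂/t₁) = S_s·(1+e_p)/(C_α·H).
log₁₀(t₂/t₁) = 0.022 × (1+1.11) / (0.009×6.5) = 0.7935
t₂ = t₁ × 10^0.7935 = 4.9 × 6.216 = 30.46 years

t₂ ≈ 30.5 years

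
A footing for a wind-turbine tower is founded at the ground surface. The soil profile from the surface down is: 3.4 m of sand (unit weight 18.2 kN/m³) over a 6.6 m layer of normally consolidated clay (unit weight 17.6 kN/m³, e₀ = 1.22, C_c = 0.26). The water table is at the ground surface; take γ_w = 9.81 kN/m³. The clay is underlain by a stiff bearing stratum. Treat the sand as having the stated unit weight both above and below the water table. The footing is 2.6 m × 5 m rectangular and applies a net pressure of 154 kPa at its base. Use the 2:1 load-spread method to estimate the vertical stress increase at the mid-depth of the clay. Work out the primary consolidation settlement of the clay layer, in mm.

Mid-depth of clay below the ground surface: z = 3.4 + 6.6/2 = 6.7 m.
Total vertical stress at mid-clay: σ_v = 18.2×3.4 + 17.6×3.3 = 119.96 kPa.
Pore pressure: u = 9.81×(6.7 − 0) = 65.727 kPa.
Initial effective stress: σ'_0 = σ_v − u = 119.96 − 65.727 = 54.233 kPa.
Stress increase at mid-clay by the 2:1 spreading method:
Δσ = qBL/((B+z)(L+z)) = 154×2.6×5/((2.6+6.7)(5+6.7)) = 18.399 kPa
Final effective stress: σ'_f = σ'_0 + Δσ = 54.233 + 18.399 = 72.632 kPa.
Normally consolidated clay, so the full stress increment lies on the virgin compression line:
S_c = C_c·H/(1+e₀)·log₁₀(σ'_f/σ'_0) = 0.26×6.6/(1+1.22)×log₁₀(72.632/54.233)
    = 0.77297 × 0.12686 = 0.09806 m

S_c ≈ 98.1 mm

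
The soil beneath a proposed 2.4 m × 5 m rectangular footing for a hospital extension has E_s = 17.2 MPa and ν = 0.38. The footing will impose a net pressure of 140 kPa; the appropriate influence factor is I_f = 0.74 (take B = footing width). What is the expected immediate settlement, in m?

Immediate (elastic) settlement: S_e = q·B·(1−ν²)/E_s · I_f.
E_s = 17.2 MPa = 17200 kPa.
S_e = 140 × 2.4 × (1 − 0.38²) / 17200 × 0.74
    = 140 × 2.4 × 0.8556 / 17200 × 0.74
    = 0.01237 m

S_e ≈ 0.0124 m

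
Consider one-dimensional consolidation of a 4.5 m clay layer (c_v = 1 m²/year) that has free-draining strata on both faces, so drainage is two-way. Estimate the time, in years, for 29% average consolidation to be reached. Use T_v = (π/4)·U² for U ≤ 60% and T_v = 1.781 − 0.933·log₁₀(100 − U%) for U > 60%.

t ≈ 0.334 years

Drainage path length: H_d = H/2 = 2.25 m (double drainage).
U ≤ 60%: T_v = (π/4)·U² = (π/4)×0.29² = 0.066052.
t = T_v·H_d²/c_v = 0.066052×2.25²/1 = 0.3344 years.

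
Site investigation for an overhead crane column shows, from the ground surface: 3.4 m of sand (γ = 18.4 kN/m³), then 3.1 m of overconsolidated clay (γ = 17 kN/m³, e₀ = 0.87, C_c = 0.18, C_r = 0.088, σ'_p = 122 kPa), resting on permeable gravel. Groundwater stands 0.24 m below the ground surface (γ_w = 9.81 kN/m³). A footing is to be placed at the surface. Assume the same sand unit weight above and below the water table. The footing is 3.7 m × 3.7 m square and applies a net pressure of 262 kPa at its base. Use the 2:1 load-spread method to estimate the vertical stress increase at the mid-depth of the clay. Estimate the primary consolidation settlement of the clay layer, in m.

Mid-depth of clay below the ground surface: z = 3.4 + 3.1/2 = 4.95 m.
Total vertical stress at mid-clay: σ_v = 18.4×3.4 + 17×1.55 = 88.91 kPa.
Pore pressure: u = 9.81×(4.95 − 0.24) = 46.205 kPa.
Initial effective stress: σ'_0 = σ_v − u = 88.91 − 46.205 = 42.705 kPa.
Stress increase at mid-clay by the 2:1 spreading method:
Δσ = qBL/((B+z)(L+z)) = 262×3.7×3.7/((3.7+4.95)(3.7+4.95)) = 47.937 kPa
Final effective stress: σ'_f = 42.705 + 47.937 = 90.642 kPa.
σ'_f = 90.642 ≤ σ'_p = 122 kPa, so the clay remains overconsolidated and only the recompression index applies:
S_c = C_r·H/(1+e₀)·log₁₀(σ'_f/σ'_0) = 0.088×3.1/1.87×log₁₀(90.642/42.705)
    = 0.14589 × 0.32685 = 0.04768 m

S_c ≈ 0.0477 m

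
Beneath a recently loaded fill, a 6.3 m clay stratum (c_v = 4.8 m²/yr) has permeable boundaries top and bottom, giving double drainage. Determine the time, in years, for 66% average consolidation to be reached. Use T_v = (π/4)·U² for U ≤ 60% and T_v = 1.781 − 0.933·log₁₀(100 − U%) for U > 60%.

Drainage path length: H_d = H/2 = 3.15 m (double drainage).
U > 60%: T_v = 1.781 − 0.933·log₁₀(100 − 66) = 0.35213.
t = T_v·H_d²/c_v = 0.35213×3.15²/4.8 = 0.7279 years.

t ≈ 0.728 years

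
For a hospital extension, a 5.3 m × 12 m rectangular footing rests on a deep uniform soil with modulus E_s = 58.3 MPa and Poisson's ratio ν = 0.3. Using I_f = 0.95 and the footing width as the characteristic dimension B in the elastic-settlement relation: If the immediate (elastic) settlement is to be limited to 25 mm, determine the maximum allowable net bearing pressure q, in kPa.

q ≈ 318 kPa

E_s = 58.3 MPa = 58300 kPa.
S_e = q·B·(1−ν²)/E_s · I_f  ⇒  q = S_e·E_s / (B·(1−ν²)·I_f).
q = 0.025 × 58300 / (5.3 × 0.91 × 0.95) = 318.1 kPa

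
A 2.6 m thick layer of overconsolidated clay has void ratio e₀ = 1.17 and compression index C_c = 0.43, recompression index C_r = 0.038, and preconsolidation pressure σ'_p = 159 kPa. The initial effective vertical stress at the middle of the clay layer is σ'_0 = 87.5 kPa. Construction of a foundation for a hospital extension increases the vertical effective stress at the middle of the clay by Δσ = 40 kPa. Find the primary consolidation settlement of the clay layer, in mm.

S_c ≈ 7.44 mm

Final effective stress: σ'_f = 87.5 + 40 = 127.5 kPa.
σ'_f = 127.5 ≤ σ'_p = 159 kPa, so the clay remains overconsolidated and only the recompression index applies:
S_c = C_r·H/(1+e₀)·log₁₀(σ'_f/σ'_0) = 0.038×2.6/2.17×log₁₀(127.5/87.5)
    = 0.045532 × 0.1635 = 0.007444 m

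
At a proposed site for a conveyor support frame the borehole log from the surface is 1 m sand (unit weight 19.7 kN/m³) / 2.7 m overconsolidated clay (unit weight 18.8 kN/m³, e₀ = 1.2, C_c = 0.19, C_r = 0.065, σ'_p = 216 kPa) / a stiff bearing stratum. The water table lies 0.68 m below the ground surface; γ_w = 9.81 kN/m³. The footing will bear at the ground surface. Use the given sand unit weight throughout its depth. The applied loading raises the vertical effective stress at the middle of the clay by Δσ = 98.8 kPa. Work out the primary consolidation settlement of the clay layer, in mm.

Mid-depth of clay below the ground surface: z = 1 + 2.7/2 = 2.35 m.
Total vertical stress at mid-clay: σ_v = 19.7×1 + 18.8×1.35 = 45.08 kPa.
Pore pressure: u = 9.81×(2.35 − 0.68) = 16.383 kPa.
Initial effective stress: σ'_0 = σ_v − u = 45.08 − 16.383 = 28.697 kPa.
Final effective stress: σ'_f = 28.697 + 98.8 = 127.5 kPa.
σ'_f = 127.5 ≤ σ'_p = 216 kPa, so the clay remains overconsolidated and only the recompression index applies:
S_c = C_r·H/(1+e₀)·log₁₀(σ'_f/σ'_0) = 0.065×2.7/2.2×log₁₀(127.5/28.697)
    = 0.079775 × 0.64767 = 0.05167 m

S_c ≈ 51.7 mm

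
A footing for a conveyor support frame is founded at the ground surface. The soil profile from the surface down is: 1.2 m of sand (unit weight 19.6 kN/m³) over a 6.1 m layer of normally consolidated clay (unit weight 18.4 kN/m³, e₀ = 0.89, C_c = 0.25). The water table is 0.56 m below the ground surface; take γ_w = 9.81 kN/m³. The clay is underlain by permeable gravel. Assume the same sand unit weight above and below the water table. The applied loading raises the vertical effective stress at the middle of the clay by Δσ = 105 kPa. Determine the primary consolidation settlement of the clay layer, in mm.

Mid-depth of clay below the ground surface: z = 1.2 + 6.1/2 = 4.25 m.
Total vertical stress at mid-clay: σ_v = 19.6×1.2 + 18.4×3.05 = 79.64 kPa.
Pore pressure: u = 9.81×(4.25 − 0.56) = 36.199 kPa.
Initial effective stress: σ'_0 = σ_v − u = 79.64 − 36.199 = 43.441 kPa.
Final effective stress: σ'_f = σ'_0 + Δσ = 43.441 + 105 = 148.44 kPa.
Normally consolidated clay, so the full stress increment lies on the virgin compression line:
S_c = C_c·H/(1+e₀)·log₁₀(σ'_f/σ'_0) = 0.25×6.1/(1+0.89)×log₁₀(148.44/43.441)
    = 0.80688 × 0.53365 = 0.4306 m

S_c ≈ 431 mm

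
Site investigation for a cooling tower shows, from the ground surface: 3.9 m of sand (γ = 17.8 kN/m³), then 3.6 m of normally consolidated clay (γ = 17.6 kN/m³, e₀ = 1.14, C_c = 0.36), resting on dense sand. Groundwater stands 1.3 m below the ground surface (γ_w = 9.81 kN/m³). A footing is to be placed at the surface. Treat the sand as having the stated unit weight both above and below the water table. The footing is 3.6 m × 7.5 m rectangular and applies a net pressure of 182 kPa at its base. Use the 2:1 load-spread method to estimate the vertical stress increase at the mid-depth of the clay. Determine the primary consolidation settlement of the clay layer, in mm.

Mid-depth of clay below the ground surface: z = 3.9 + 3.6/2 = 5.7 m.
Total vertical stress at mid-clay: σ_v = 17.8×3.9 + 17.6×1.8 = 101.1 kPa.
Pore pressure: u = 9.81×(5.7 − 1.3) = 43.164 kPa.
Initial effective stress: σ'_0 = σ_v − u = 101.1 − 43.164 = 57.936 kPa.
Stress increase at mid-clay by the 2:1 spreading method:
Δσ = qBL/((B+z)(L+z)) = 182×3.6×7.5/((3.6+5.7)(7.5+5.7)) = 40.029 kPa
Final effective stress: σ'_f = σ'_0 + Δσ = 57.936 + 40.029 = 97.965 kPa.
Normally consolidated clay, so the full stress increment lies on the virgin compression line:
S_c = C_c·H/(1+e₀)·log₁₀(σ'_f/σ'_0) = 0.36×3.6/(1+1.14)×log₁₀(97.965/57.936)
    = 0.60561 × 0.22812 = 0.1382 m

S_c ≈ 138 mm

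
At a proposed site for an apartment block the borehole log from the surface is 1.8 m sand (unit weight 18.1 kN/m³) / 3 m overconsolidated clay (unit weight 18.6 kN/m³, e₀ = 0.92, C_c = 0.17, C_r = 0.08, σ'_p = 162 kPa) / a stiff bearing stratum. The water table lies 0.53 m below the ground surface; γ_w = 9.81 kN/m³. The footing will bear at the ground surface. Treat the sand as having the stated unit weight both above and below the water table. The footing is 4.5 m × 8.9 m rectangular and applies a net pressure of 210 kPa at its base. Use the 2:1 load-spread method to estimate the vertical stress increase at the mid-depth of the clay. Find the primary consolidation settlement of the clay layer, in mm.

S_c ≈ 70.3 mm

Mid-depth of clay below the ground surface: z = 1.8 + 3/2 = 3.3 m.
Total vertical stress at mid-clay: σ_v = 18.1×1.8 + 18.6×1.5 = 60.48 kPa.
Pore pressure: u = 9.81×(3.3 − 0.53) = 27.174 kPa.
Initial effective stress: σ'_0 = σ_v − u = 60.48 − 27.174 = 33.306 kPa.
Stress increase at mid-clay by the 2:1 spreading method:
Δσ = qBL/((B+z)(L+z)) = 210×4.5×8.9/((4.5+3.3)(8.9+3.3)) = 88.383 kPa
Final effective stress: σ'_f = 33.306 + 88.383 = 121.69 kPa.
σ'_f = 121.69 ≤ σ'_p = 162 kPa, so the clay remains overconsolidated and only the recompression index applies:
S_c = C_r·H/(1+e₀)·log₁₀(σ'_f/σ'_0) = 0.08×3/1.92×log₁₀(121.69/33.306)
    = 0.125 × 0.56273 = 0.07034 m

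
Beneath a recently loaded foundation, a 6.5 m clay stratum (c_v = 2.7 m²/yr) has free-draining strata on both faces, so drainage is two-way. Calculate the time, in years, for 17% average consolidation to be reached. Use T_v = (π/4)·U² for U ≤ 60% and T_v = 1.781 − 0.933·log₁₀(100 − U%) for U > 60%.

Drainage path length: H_d = H/2 = 3.25 m (double drainage).
U ≤ 60%: T_v = (π/4)·U² = (π/4)×0.17² = 0.022698.
t = T_v·H_d²/c_v = 0.022698×3.25²/2.7 = 0.0888 years.

t ≈ 0.0888 years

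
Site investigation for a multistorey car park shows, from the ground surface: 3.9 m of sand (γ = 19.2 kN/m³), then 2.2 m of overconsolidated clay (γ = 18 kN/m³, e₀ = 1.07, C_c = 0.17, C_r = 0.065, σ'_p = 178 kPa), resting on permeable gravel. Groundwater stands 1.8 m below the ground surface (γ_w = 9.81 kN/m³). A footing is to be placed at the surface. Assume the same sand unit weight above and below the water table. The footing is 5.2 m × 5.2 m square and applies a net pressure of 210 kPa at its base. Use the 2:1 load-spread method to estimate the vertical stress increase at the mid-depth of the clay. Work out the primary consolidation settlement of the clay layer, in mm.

Mid-depth of clay below the ground surface: z = 3.9 + 2.2/2 = 5 m.
Total vertical stress at mid-clay: σ_v = 19.2×3.9 + 18×1.1 = 94.68 kPa.
Pore pressure: u = 9.81×(5 − 1.8) = 31.392 kPa.
Initial effective stress: σ'_0 = σ_v − u = 94.68 − 31.392 = 63.288 kPa.
Stress increase at mid-clay by the 2:1 spreading method:
Δσ = qBL/((B+z)(L+z)) = 210×5.2×5.2/((5.2+5)(5.2+5)) = 54.579 kPa
Final effective stress: σ'_f = 63.288 + 54.579 = 117.87 kPa.
σ'_f = 117.87 ≤ σ'_p = 178 kPa, so the clay remains overconsolidated and only the recompression index applies:
S_c = C_r·H/(1+e₀)·log₁₀(σ'_f/σ'_0) = 0.065×2.2/2.07×log₁₀(117.87/63.288)
    = 0.069082 × 0.27008 = 0.01866 m

S_c ≈ 18.7 mm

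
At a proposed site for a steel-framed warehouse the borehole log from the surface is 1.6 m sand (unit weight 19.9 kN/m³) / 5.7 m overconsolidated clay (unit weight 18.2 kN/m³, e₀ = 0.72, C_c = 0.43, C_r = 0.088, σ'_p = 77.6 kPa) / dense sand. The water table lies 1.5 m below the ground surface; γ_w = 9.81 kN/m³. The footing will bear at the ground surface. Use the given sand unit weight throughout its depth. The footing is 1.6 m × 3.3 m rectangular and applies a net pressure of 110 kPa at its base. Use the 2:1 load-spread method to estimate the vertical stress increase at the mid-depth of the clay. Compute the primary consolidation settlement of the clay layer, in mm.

Mid-depth of clay below the ground surface: z = 1.6 + 5.7/2 = 4.45 m.
Total vertical stress at mid-clay: σ_v = 19.9×1.6 + 18.2×2.85 = 83.71 kPa.
Pore pressure: u = 9.81×(4.45 − 1.5) = 28.94 kPa.
Initial effective stress: σ'_0 = σ_v − u = 83.71 − 28.94 = 54.77 kPa.
Stress increase at mid-clay by the 2:1 spreading method:
Δσ = qBL/((B+z)(L+z)) = 110×1.6×3.3/((1.6+4.45)(3.3+4.45)) = 12.387 kPa
Final effective stress: σ'_f = 54.77 + 12.387 = 67.157 kPa.
σ'_f = 67.157 ≤ σ'_p = 77.6 kPa, so the clay remains overconsolidated and only the recompression index applies:
S_c = C_r·H/(1+e₀)·log₁₀(σ'_f/σ'_0) = 0.088×5.7/1.72×log₁₀(67.157/54.77)
    = 0.29163 × 0.088549 = 0.02582 m

S_c ≈ 25.8 mm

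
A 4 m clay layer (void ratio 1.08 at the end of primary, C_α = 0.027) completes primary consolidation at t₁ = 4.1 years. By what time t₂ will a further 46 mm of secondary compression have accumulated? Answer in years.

t₂ ≈ 31.5 years

S_s = C_α·H/(1+e_p)·log₁₀(t₂/t₁) ⇒ log₁₀(t₂/t₁) = S_s·(1+e_p)/(C_α·H).
log₁₀(t₂/t₁) = 0.046 × (1+1.08) / (0.027×4) = 0.8859
t₂ = t₁ × 10^0.8859 = 4.1 × 7.69 = 31.53 years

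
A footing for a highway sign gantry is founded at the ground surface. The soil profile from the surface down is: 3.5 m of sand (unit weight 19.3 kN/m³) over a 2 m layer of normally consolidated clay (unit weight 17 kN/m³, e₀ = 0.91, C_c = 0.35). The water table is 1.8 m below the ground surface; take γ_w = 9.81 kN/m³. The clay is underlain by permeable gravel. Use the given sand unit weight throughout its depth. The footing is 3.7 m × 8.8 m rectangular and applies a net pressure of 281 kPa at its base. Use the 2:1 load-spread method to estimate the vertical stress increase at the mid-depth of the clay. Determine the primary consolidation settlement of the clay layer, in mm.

S_c ≈ 142 mm

Mid-depth of clay below the ground surface: z = 3.5 + 2/2 = 4.5 m.
Total vertical stress at mid-clay: σ_v = 19.3×3.5 + 17×1 = 84.55 kPa.
Pore pressure: u = 9.81×(4.5 − 1.8) = 26.487 kPa.
Initial effective stress: σ'_0 = σ_v − u = 84.55 − 26.487 = 58.063 kPa.
Stress increase at mid-clay by the 2:1 spreading method:
Δσ = qBL/((B+z)(L+z)) = 281×3.7×8.8/((3.7+4.5)(8.8+4.5)) = 83.893 kPa
Final effective stress: σ'_f = σ'_0 + Δσ = 58.063 + 83.893 = 141.96 kPa.
Normally consolidated clay, so the full stress increment lies on the virgin compression line:
S_c = C_c·H/(1+e₀)·log₁₀(σ'_f/σ'_0) = 0.35×2/(1+0.91)×log₁₀(141.96/58.063)
    = 0.36649 × 0.38827 = 0.1423 m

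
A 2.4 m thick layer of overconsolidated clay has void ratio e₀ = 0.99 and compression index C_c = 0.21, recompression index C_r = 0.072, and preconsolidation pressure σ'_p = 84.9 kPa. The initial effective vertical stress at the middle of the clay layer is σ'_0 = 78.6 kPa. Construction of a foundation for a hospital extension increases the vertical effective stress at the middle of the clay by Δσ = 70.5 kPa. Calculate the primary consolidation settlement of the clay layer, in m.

Final effective stress: σ'_f = 78.6 + 70.5 = 149.1 kPa.
σ'_f = 149.1 > σ'_p = 84.9 kPa, so the stress path crosses the preconsolidation pressure — recompression up to σ'_p, then virgin compression beyond:
S_c = H/(1+e₀)·[C_r·log₁₀(σ'_p/σ'_0) + C_c·log₁₀(σ'_f/σ'_p)]
    = 2.4/1.99 × [0.072×log₁₀(84.9/78.6) + 0.21×log₁₀(149.1/84.9)]
    = 1.206 × [0.0024109 + 0.05136] = 0.06485 m

S_c ≈ 0.0648 m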